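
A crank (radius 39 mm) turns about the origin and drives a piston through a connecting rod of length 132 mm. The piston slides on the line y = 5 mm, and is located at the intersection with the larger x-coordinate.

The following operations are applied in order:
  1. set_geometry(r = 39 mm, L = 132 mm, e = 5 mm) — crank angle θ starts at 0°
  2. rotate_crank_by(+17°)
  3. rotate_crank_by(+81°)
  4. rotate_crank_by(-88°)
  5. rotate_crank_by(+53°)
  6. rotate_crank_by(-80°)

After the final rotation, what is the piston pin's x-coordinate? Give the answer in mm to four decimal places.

set_geometry: r = 39 mm, L = 132 mm, e = 5 mm; θ ← 0°
rotate_crank_by(+17°): θ ← 0° +17° = 17°
rotate_crank_by(+81°): θ ← 17° +81° = 98°
rotate_crank_by(-88°): θ ← 98° -88° = 10°
rotate_crank_by(+53°): θ ← 10° +53° = 63°
rotate_crank_by(-80°): θ ← 63° -80° = -17°
crank pin P = (r cos θ, r sin θ) = (37.295885, -11.402496)
h = r sin θ − e = -11.402496 − 5 = -16.402496
x = r cos θ + √(L² − h²) = 37.295885 + √(17424.0 − 269.0419) = 37.295885 + 130.976937 = 168.272823

168.2728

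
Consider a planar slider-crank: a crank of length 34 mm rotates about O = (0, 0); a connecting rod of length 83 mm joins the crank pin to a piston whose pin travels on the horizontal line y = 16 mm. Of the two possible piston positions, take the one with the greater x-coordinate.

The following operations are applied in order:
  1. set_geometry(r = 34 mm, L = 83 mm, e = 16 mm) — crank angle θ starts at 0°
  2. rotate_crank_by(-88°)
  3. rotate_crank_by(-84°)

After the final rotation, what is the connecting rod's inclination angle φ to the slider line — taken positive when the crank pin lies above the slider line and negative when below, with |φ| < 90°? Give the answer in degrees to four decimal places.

-14.4646

set_geometry: r = 34 mm, L = 83 mm, e = 16 mm; θ ← 0°
rotate_crank_by(-88°): θ ← 0° -88° = -88°
rotate_crank_by(-84°): θ ← -88° -84° = -172°
crank pin P = (r cos θ, r sin θ) = (-33.669114, -4.731885)
h = r sin θ − e = -4.731885 − 16 = -20.731885
sin φ = h / L = -20.731885 / 83 = -0.24978175
φ = arcsin(-0.24978175) = -14.464598°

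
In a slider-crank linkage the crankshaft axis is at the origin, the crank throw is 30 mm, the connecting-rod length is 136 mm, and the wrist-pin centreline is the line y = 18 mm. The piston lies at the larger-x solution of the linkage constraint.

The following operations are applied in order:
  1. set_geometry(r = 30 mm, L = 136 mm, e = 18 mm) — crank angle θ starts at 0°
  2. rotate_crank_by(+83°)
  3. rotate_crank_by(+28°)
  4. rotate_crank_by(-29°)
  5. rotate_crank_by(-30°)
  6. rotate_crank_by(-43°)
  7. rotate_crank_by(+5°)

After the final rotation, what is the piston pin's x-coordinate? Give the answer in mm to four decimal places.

set_geometry: r = 30 mm, L = 136 mm, e = 18 mm; θ ← 0°
rotate_crank_by(+83°): θ ← 0° +83° = 83°
rotate_crank_by(+28°): θ ← 83° +28° = 111°
rotate_crank_by(-29°): θ ← 111° -29° = 82°
rotate_crank_by(-30°): θ ← 82° -30° = 52°
rotate_crank_by(-43°): θ ← 52° -43° = 9°
rotate_crank_by(+5°): θ ← 9° +5° = 14°
crank pin P = (r cos θ, r sin θ) = (29.108872, 7.257657)
h = r sin θ − e = 7.257657 − 18 = -10.742343
x = r cos θ + √(L² − h²) = 29.108872 + √(18496.0 − 115.3979) = 29.108872 + 135.575079 = 164.683951

164.6840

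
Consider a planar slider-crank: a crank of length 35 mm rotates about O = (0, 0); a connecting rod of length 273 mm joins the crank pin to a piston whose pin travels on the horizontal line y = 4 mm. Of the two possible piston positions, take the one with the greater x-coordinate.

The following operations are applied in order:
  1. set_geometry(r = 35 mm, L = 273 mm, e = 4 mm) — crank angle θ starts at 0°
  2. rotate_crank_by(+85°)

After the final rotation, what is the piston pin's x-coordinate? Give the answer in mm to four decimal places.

set_geometry: r = 35 mm, L = 273 mm, e = 4 mm; θ ← 0°
rotate_crank_by(+85°): θ ← 0° +85° = 85°
crank pin P = (r cos θ, r sin θ) = (3.050451, 34.866814)
h = r sin θ − e = 34.866814 − 4 = 30.866814
x = r cos θ + √(L² − h²) = 3.050451 + √(74529.0 − 952.7602) = 3.050451 + 271.249405 = 274.299856

274.2999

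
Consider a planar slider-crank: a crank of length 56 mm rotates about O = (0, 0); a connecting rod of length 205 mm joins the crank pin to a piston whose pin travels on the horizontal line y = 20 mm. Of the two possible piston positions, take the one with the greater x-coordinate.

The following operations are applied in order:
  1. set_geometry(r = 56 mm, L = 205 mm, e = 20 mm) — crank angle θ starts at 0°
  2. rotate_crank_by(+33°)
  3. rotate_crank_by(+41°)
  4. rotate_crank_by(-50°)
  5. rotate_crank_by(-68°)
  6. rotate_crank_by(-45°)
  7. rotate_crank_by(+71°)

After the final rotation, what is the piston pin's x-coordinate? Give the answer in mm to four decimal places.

set_geometry: r = 56 mm, L = 205 mm, e = 20 mm; θ ← 0°
rotate_crank_by(+33°): θ ← 0° +33° = 33°
rotate_crank_by(+41°): θ ← 33° +41° = 74°
rotate_crank_by(-50°): θ ← 74° -50° = 24°
rotate_crank_by(-68°): θ ← 24° -68° = -44°
rotate_crank_by(-45°): θ ← -44° -45° = -89°
rotate_crank_by(+71°): θ ← -89° +71° = -18°
crank pin P = (r cos θ, r sin θ) = (53.259165, -17.304952)
h = r sin θ − e = -17.304952 − 20 = -37.304952
x = r cos θ + √(L² − h²) = 53.259165 + √(42025.0 − 1391.6594) = 53.259165 + 201.577133 = 254.836298

254.8363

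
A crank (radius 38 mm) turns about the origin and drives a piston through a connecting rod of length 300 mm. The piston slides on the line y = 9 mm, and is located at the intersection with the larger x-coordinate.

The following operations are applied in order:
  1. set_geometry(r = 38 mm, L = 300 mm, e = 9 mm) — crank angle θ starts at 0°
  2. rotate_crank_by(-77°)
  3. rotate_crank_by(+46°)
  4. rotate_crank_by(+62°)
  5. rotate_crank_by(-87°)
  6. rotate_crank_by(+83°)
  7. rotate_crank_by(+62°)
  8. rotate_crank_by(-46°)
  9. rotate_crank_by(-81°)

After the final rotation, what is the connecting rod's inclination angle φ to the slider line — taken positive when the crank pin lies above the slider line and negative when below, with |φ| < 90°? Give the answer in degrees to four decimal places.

set_geometry: r = 38 mm, L = 300 mm, e = 9 mm; θ ← 0°
rotate_crank_by(-77°): θ ← 0° -77° = -77°
rotate_crank_by(+46°): θ ← -77° +46° = -31°
rotate_crank_by(+62°): θ ← -31° +62° = 31°
rotate_crank_by(-87°): θ ← 31° -87° = -56°
rotate_crank_by(+83°): θ ← -56° +83° = 27°
rotate_crank_by(+62°): θ ← 27° +62° = 89°
rotate_crank_by(-46°): θ ← 89° -46° = 43°
rotate_crank_by(-81°): θ ← 43° -81° = -38°
crank pin P = (r cos θ, r sin θ) = (29.944409, -23.395136)
h = r sin θ − e = -23.395136 − 9 = -32.395136
sin φ = h / L = -32.395136 / 300 = -0.10798379
φ = arcsin(-0.10798379) = -6.199103°

-6.1991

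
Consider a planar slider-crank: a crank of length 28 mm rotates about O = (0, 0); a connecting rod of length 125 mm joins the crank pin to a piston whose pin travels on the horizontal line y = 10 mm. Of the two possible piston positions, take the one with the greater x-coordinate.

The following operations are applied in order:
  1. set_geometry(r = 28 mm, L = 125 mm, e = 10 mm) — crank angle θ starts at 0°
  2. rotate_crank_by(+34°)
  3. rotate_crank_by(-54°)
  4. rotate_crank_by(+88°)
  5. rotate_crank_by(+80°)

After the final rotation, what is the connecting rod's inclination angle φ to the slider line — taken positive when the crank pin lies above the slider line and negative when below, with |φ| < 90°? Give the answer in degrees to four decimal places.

2.2180

set_geometry: r = 28 mm, L = 125 mm, e = 10 mm; θ ← 0°
rotate_crank_by(+34°): θ ← 0° +34° = 34°
rotate_crank_by(-54°): θ ← 34° -54° = -20°
rotate_crank_by(+88°): θ ← -20° +88° = 68°
rotate_crank_by(+80°): θ ← 68° +80° = 148°
crank pin P = (r cos θ, r sin θ) = (-23.745347, 14.837739)
h = r sin θ − e = 14.837739 − 10 = 4.837739
sin φ = h / L = 4.837739 / 125 = 0.03870192
φ = arcsin(0.03870192) = 2.218010°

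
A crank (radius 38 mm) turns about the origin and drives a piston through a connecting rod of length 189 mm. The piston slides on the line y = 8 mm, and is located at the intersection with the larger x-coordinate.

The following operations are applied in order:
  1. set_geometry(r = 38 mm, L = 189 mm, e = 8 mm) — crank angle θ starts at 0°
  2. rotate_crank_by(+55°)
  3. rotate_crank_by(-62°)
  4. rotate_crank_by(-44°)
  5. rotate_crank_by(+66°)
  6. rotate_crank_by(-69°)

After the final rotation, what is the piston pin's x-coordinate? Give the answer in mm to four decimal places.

set_geometry: r = 38 mm, L = 189 mm, e = 8 mm; θ ← 0°
rotate_crank_by(+55°): θ ← 0° +55° = 55°
rotate_crank_by(-62°): θ ← 55° -62° = -7°
rotate_crank_by(-44°): θ ← -7° -44° = -51°
rotate_crank_by(+66°): θ ← -51° +66° = 15°
rotate_crank_by(-69°): θ ← 15° -69° = -54°
crank pin P = (r cos θ, r sin θ) = (22.335840, -30.742646)
h = r sin θ − e = -30.742646 − 8 = -38.742646
x = r cos θ + √(L² − h²) = 22.335840 + √(35721.0 − 1500.9926) = 22.335840 + 184.986506 = 207.322346

207.3223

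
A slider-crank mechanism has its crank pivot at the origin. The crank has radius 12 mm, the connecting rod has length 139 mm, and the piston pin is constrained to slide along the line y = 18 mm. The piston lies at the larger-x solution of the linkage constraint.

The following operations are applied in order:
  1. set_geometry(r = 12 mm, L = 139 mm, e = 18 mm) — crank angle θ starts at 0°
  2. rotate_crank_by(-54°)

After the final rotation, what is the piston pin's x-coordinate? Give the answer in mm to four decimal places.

set_geometry: r = 12 mm, L = 139 mm, e = 18 mm; θ ← 0°
rotate_crank_by(-54°): θ ← 0° -54° = -54°
crank pin P = (r cos θ, r sin θ) = (7.053423, -9.708204)
h = r sin θ − e = -9.708204 − 18 = -27.708204
x = r cos θ + √(L² − h²) = 7.053423 + √(19321.0 − 767.7446) = 7.053423 + 136.210335 = 143.263758

143.2638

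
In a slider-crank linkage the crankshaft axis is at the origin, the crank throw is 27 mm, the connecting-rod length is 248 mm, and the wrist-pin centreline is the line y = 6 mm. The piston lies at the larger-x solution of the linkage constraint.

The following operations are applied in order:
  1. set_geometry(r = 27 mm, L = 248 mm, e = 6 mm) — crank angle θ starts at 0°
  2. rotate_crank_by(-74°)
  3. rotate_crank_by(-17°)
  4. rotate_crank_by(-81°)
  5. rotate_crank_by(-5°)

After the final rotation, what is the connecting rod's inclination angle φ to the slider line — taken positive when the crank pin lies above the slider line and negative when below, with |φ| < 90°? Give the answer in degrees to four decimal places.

-1.7129

set_geometry: r = 27 mm, L = 248 mm, e = 6 mm; θ ← 0°
rotate_crank_by(-74°): θ ← 0° -74° = -74°
rotate_crank_by(-17°): θ ← -74° -17° = -91°
rotate_crank_by(-81°): θ ← -91° -81° = -172°
rotate_crank_by(-5°): θ ← -172° -5° = -177°
crank pin P = (r cos θ, r sin θ) = (-26.962997, -1.413071)
h = r sin θ − e = -1.413071 − 6 = -7.413071
sin φ = h / L = -7.413071 / 248 = -0.02989141
φ = arcsin(-0.02989141) = -1.712907°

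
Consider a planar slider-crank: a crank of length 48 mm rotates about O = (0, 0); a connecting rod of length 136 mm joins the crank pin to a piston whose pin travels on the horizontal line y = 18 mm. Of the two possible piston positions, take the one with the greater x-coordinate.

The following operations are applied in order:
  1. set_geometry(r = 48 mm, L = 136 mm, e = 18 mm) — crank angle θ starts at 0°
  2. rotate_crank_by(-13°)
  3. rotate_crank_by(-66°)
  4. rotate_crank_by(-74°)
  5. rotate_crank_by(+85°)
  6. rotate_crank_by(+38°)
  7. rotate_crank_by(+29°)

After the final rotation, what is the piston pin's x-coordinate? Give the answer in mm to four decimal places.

set_geometry: r = 48 mm, L = 136 mm, e = 18 mm; θ ← 0°
rotate_crank_by(-13°): θ ← 0° -13° = -13°
rotate_crank_by(-66°): θ ← -13° -66° = -79°
rotate_crank_by(-74°): θ ← -79° -74° = -153°
rotate_crank_by(+85°): θ ← -153° +85° = -68°
rotate_crank_by(+38°): θ ← -68° +38° = -30°
rotate_crank_by(+29°): θ ← -30° +29° = -1°
crank pin P = (r cos θ, r sin θ) = (47.992689, -0.837716)
h = r sin θ − e = -0.837716 − 18 = -18.837716
x = r cos θ + √(L² − h²) = 47.992689 + √(18496.0 − 354.8595) = 47.992689 + 134.689051 = 182.681740

182.6817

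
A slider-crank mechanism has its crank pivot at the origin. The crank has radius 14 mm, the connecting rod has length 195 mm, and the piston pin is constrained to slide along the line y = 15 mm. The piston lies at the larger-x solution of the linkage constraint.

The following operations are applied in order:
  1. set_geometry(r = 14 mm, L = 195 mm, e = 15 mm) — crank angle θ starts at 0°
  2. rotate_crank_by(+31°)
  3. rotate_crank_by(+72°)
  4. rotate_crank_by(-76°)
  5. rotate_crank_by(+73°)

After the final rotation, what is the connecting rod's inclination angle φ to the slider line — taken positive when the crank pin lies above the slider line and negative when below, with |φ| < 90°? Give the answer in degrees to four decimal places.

-0.3563

set_geometry: r = 14 mm, L = 195 mm, e = 15 mm; θ ← 0°
rotate_crank_by(+31°): θ ← 0° +31° = 31°
rotate_crank_by(+72°): θ ← 31° +72° = 103°
rotate_crank_by(-76°): θ ← 103° -76° = 27°
rotate_crank_by(+73°): θ ← 27° +73° = 100°
crank pin P = (r cos θ, r sin θ) = (-2.431074, 13.787309)
h = r sin θ − e = 13.787309 − 15 = -1.212691
sin φ = h / L = -1.212691 / 195 = -0.00621893
φ = arcsin(-0.00621893) = -0.356321°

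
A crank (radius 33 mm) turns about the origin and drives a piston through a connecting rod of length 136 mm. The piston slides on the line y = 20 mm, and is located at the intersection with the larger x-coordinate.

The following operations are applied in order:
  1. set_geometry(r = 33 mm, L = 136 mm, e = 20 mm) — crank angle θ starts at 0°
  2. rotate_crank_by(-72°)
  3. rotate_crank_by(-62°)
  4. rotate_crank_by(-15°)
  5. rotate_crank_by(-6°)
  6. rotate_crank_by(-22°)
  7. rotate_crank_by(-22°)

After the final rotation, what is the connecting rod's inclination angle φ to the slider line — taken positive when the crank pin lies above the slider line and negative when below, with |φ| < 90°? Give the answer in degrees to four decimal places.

set_geometry: r = 33 mm, L = 136 mm, e = 20 mm; θ ← 0°
rotate_crank_by(-72°): θ ← 0° -72° = -72°
rotate_crank_by(-62°): θ ← -72° -62° = -134°
rotate_crank_by(-15°): θ ← -134° -15° = -149°
rotate_crank_by(-6°): θ ← -149° -6° = -155°
rotate_crank_by(-22°): θ ← -155° -22° = -177°
rotate_crank_by(-22°): θ ← -177° -22° = -199°
crank pin P = (r cos θ, r sin θ) = (-31.202113, 10.743749)
h = r sin θ − e = 10.743749 − 20 = -9.256251
sin φ = h / L = -9.256251 / 136 = -0.06806067
φ = arcsin(-0.06806067) = -3.902606°

-3.9026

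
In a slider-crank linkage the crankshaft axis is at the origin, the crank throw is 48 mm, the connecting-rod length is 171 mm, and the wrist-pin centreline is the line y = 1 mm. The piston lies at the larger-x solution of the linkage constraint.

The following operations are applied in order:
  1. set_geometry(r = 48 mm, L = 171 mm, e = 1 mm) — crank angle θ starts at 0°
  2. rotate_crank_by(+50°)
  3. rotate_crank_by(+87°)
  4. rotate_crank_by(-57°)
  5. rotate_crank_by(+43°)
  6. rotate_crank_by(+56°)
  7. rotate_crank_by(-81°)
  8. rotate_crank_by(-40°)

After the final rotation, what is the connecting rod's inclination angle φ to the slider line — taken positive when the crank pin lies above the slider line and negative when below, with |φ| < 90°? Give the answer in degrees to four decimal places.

13.4267

set_geometry: r = 48 mm, L = 171 mm, e = 1 mm; θ ← 0°
rotate_crank_by(+50°): θ ← 0° +50° = 50°
rotate_crank_by(+87°): θ ← 50° +87° = 137°
rotate_crank_by(-57°): θ ← 137° -57° = 80°
rotate_crank_by(+43°): θ ← 80° +43° = 123°
rotate_crank_by(+56°): θ ← 123° +56° = 179°
rotate_crank_by(-81°): θ ← 179° -81° = 98°
rotate_crank_by(-40°): θ ← 98° -40° = 58°
crank pin P = (r cos θ, r sin θ) = (25.436125, 40.706309)
h = r sin θ − e = 40.706309 − 1 = 39.706309
sin φ = h / L = 39.706309 / 171 = 0.23220064
φ = arcsin(0.23220064) = 13.426667°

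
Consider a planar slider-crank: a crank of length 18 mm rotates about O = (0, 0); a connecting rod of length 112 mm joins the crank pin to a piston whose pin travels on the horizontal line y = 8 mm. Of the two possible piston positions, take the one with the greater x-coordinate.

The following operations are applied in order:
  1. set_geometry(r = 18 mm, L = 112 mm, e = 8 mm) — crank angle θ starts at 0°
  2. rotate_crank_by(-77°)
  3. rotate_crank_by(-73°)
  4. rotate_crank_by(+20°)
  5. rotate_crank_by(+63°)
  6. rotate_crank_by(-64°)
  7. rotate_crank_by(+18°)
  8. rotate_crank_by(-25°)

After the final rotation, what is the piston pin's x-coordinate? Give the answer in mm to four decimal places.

96.8152

set_geometry: r = 18 mm, L = 112 mm, e = 8 mm; θ ← 0°
rotate_crank_by(-77°): θ ← 0° -77° = -77°
rotate_crank_by(-73°): θ ← -77° -73° = -150°
rotate_crank_by(+20°): θ ← -150° +20° = -130°
rotate_crank_by(+63°): θ ← -130° +63° = -67°
rotate_crank_by(-64°): θ ← -67° -64° = -131°
rotate_crank_by(+18°): θ ← -131° +18° = -113°
rotate_crank_by(-25°): θ ← -113° -25° = -138°
crank pin P = (r cos θ, r sin θ) = (-13.376607, -12.044351)
h = r sin θ − e = -12.044351 − 8 = -20.044351
x = r cos θ + √(L² − h²) = -13.376607 + √(12544.0 − 401.7760) = -13.376607 + 110.191760 = 96.815153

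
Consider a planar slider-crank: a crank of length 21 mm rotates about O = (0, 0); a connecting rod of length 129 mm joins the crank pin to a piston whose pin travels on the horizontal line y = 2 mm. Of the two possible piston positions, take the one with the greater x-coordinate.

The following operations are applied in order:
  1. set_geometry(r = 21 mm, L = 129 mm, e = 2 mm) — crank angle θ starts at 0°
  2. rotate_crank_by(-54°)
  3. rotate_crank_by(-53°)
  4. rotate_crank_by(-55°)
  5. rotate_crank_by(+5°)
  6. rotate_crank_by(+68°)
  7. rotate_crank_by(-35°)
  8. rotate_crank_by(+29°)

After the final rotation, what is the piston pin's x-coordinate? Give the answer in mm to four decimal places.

125.1172

set_geometry: r = 21 mm, L = 129 mm, e = 2 mm; θ ← 0°
rotate_crank_by(-54°): θ ← 0° -54° = -54°
rotate_crank_by(-53°): θ ← -54° -53° = -107°
rotate_crank_by(-55°): θ ← -107° -55° = -162°
rotate_crank_by(+5°): θ ← -162° +5° = -157°
rotate_crank_by(+68°): θ ← -157° +68° = -89°
rotate_crank_by(-35°): θ ← -89° -35° = -124°
rotate_crank_by(+29°): θ ← -124° +29° = -95°
crank pin P = (r cos θ, r sin θ) = (-1.830271, -20.920089)
h = r sin θ − e = -20.920089 − 2 = -22.920089
x = r cos θ + √(L² − h²) = -1.830271 + √(16641.0 − 525.3305) = -1.830271 + 126.947507 = 125.117236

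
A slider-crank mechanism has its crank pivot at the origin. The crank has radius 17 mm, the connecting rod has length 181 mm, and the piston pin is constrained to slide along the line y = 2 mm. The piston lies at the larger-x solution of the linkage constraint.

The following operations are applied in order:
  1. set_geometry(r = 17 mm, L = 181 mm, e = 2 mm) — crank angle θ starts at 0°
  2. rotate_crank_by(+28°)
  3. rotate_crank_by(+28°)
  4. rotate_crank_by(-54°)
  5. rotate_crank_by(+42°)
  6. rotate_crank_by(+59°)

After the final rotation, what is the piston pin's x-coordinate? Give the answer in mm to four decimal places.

set_geometry: r = 17 mm, L = 181 mm, e = 2 mm; θ ← 0°
rotate_crank_by(+28°): θ ← 0° +28° = 28°
rotate_crank_by(+28°): θ ← 28° +28° = 56°
rotate_crank_by(-54°): θ ← 56° -54° = 2°
rotate_crank_by(+42°): θ ← 2° +42° = 44°
rotate_crank_by(+59°): θ ← 44° +59° = 103°
crank pin P = (r cos θ, r sin θ) = (-3.824168, 16.564291)
h = r sin θ − e = 16.564291 − 2 = 14.564291
x = r cos θ + √(L² − h²) = -3.824168 + √(32761.0 − 212.1186) = -3.824168 + 180.413086 = 176.588918

176.5889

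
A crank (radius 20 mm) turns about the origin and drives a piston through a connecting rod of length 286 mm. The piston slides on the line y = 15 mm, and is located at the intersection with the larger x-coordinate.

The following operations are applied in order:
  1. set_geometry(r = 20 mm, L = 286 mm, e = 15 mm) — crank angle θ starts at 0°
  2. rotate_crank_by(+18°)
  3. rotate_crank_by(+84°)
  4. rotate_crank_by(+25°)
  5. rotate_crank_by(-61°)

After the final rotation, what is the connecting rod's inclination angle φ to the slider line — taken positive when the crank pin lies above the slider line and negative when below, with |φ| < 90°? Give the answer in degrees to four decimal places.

set_geometry: r = 20 mm, L = 286 mm, e = 15 mm; θ ← 0°
rotate_crank_by(+18°): θ ← 0° +18° = 18°
rotate_crank_by(+84°): θ ← 18° +84° = 102°
rotate_crank_by(+25°): θ ← 102° +25° = 127°
rotate_crank_by(-61°): θ ← 127° -61° = 66°
crank pin P = (r cos θ, r sin θ) = (8.134733, 18.270909)
h = r sin θ − e = 18.270909 − 15 = 3.270909
sin φ = h / L = 3.270909 / 286 = 0.01143675
φ = arcsin(0.01143675) = 0.655292°

0.6553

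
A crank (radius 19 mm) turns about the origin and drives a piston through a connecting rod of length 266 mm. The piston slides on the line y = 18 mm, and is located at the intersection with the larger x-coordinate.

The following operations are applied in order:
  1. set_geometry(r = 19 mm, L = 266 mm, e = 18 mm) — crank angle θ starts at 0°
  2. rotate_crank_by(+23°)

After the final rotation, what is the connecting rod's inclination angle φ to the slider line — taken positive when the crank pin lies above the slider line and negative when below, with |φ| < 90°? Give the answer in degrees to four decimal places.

-2.2787

set_geometry: r = 19 mm, L = 266 mm, e = 18 mm; θ ← 0°
rotate_crank_by(+23°): θ ← 0° +23° = 23°
crank pin P = (r cos θ, r sin θ) = (17.489592, 7.423891)
h = r sin θ − e = 7.423891 − 18 = -10.576109
sin φ = h / L = -10.576109 / 266 = -0.03975981
φ = arcsin(-0.03975981) = -2.278670°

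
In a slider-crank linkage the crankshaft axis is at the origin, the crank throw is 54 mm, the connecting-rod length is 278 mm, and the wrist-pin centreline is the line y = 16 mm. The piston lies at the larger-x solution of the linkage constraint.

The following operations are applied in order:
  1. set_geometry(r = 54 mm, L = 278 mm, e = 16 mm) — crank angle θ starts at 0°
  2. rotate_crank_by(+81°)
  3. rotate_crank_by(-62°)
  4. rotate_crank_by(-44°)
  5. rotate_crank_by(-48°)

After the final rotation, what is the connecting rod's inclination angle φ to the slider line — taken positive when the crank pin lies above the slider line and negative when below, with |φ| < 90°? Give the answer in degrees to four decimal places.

-14.0820

set_geometry: r = 54 mm, L = 278 mm, e = 16 mm; θ ← 0°
rotate_crank_by(+81°): θ ← 0° +81° = 81°
rotate_crank_by(-62°): θ ← 81° -62° = 19°
rotate_crank_by(-44°): θ ← 19° -44° = -25°
rotate_crank_by(-48°): θ ← -25° -48° = -73°
crank pin P = (r cos θ, r sin θ) = (15.788072, -51.640457)
h = r sin θ − e = -51.640457 − 16 = -67.640457
sin φ = h / L = -67.640457 / 278 = -0.24331100
φ = arcsin(-0.24331100) = -14.082041°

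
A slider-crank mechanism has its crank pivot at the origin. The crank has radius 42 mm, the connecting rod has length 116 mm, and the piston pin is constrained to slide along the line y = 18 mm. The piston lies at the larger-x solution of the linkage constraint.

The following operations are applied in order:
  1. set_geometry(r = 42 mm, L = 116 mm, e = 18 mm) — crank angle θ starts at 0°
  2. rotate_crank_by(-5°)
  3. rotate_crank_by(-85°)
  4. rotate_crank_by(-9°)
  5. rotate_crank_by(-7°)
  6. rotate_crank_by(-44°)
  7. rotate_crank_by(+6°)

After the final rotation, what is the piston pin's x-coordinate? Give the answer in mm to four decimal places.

73.8815

set_geometry: r = 42 mm, L = 116 mm, e = 18 mm; θ ← 0°
rotate_crank_by(-5°): θ ← 0° -5° = -5°
rotate_crank_by(-85°): θ ← -5° -85° = -90°
rotate_crank_by(-9°): θ ← -90° -9° = -99°
rotate_crank_by(-7°): θ ← -99° -7° = -106°
rotate_crank_by(-44°): θ ← -106° -44° = -150°
rotate_crank_by(+6°): θ ← -150° +6° = -144°
crank pin P = (r cos θ, r sin θ) = (-33.978714, -24.686981)
h = r sin θ − e = -24.686981 − 18 = -42.686981
x = r cos θ + √(L² − h²) = -33.978714 + √(13456.0 − 1822.1783) = -33.978714 + 107.860195 = 73.881481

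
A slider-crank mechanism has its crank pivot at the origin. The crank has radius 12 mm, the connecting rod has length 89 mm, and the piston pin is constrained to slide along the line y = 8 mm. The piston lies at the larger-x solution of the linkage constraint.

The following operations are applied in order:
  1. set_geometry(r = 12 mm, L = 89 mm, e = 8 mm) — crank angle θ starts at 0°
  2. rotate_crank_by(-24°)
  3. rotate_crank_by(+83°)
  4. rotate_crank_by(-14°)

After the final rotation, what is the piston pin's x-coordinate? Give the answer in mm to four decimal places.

97.4840

set_geometry: r = 12 mm, L = 89 mm, e = 8 mm; θ ← 0°
rotate_crank_by(-24°): θ ← 0° -24° = -24°
rotate_crank_by(+83°): θ ← -24° +83° = 59°
rotate_crank_by(-14°): θ ← 59° -14° = 45°
crank pin P = (r cos θ, r sin θ) = (8.485281, 8.485281)
h = r sin θ − e = 8.485281 − 8 = 0.485281
x = r cos θ + √(L² − h²) = 8.485281 + √(7921.0 − 0.2355) = 8.485281 + 88.998677 = 97.483958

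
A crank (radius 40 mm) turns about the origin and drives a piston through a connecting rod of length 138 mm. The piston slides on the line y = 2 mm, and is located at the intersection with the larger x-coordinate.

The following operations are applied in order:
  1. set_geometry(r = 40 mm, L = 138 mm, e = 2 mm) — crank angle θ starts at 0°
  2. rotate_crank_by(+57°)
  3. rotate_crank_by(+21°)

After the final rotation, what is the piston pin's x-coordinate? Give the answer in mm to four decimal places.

set_geometry: r = 40 mm, L = 138 mm, e = 2 mm; θ ← 0°
rotate_crank_by(+57°): θ ← 0° +57° = 57°
rotate_crank_by(+21°): θ ← 57° +21° = 78°
crank pin P = (r cos θ, r sin θ) = (8.316468, 39.125904)
h = r sin θ − e = 39.125904 − 2 = 37.125904
x = r cos θ + √(L² − h²) = 8.316468 + √(19044.0 − 1378.3327) = 8.316468 + 132.912254 = 141.228722

141.2287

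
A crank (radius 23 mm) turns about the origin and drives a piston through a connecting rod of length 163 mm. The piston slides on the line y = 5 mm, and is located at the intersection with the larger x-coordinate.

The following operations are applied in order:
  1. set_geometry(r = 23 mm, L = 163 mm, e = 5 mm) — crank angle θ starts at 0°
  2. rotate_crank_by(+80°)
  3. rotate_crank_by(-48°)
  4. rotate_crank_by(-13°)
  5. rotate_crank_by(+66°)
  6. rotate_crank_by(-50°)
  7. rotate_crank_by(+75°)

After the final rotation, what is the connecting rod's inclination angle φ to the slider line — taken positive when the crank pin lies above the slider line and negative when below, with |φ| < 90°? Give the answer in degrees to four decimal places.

5.8497

set_geometry: r = 23 mm, L = 163 mm, e = 5 mm; θ ← 0°
rotate_crank_by(+80°): θ ← 0° +80° = 80°
rotate_crank_by(-48°): θ ← 80° -48° = 32°
rotate_crank_by(-13°): θ ← 32° -13° = 19°
rotate_crank_by(+66°): θ ← 19° +66° = 85°
rotate_crank_by(-50°): θ ← 85° -50° = 35°
rotate_crank_by(+75°): θ ← 35° +75° = 110°
crank pin P = (r cos θ, r sin θ) = (-7.866463, 21.612930)
h = r sin θ − e = 21.612930 − 5 = 16.612930
sin φ = h / L = 16.612930 / 163 = 0.10191982
φ = arcsin(0.10191982) = 5.849733°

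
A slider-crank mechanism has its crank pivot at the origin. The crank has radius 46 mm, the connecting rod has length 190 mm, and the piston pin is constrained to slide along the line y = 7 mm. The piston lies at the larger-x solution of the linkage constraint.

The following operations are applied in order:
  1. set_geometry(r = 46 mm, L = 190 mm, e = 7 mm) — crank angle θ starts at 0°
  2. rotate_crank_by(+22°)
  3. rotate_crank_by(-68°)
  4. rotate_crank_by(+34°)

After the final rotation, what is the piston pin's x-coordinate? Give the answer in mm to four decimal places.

set_geometry: r = 46 mm, L = 190 mm, e = 7 mm; θ ← 0°
rotate_crank_by(+22°): θ ← 0° +22° = 22°
rotate_crank_by(-68°): θ ← 22° -68° = -46°
rotate_crank_by(+34°): θ ← -46° +34° = -12°
crank pin P = (r cos θ, r sin θ) = (44.994790, -9.563938)
h = r sin θ − e = -9.563938 − 7 = -16.563938
x = r cos θ + √(L² − h²) = 44.994790 + √(36100.0 − 274.3640) = 44.994790 + 189.276612 = 234.271402

234.2714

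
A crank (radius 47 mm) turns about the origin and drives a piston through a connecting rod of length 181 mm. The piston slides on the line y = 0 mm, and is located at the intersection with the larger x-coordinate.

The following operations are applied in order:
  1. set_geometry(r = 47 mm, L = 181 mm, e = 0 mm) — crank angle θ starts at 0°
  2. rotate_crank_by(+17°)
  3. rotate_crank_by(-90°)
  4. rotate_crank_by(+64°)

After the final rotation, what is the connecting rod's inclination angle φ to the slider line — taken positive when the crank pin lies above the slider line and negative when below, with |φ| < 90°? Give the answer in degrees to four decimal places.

-2.3281

set_geometry: r = 47 mm, L = 181 mm, e = 0 mm; θ ← 0°
rotate_crank_by(+17°): θ ← 0° +17° = 17°
rotate_crank_by(-90°): θ ← 17° -90° = -73°
rotate_crank_by(+64°): θ ← -73° +64° = -9°
crank pin P = (r cos θ, r sin θ) = (46.421352, -7.352420)
h = r sin θ − e = -7.352420 − 0 = -7.352420
sin φ = h / L = -7.352420 / 181 = -0.04062110
φ = arcsin(-0.04062110) = -2.328058°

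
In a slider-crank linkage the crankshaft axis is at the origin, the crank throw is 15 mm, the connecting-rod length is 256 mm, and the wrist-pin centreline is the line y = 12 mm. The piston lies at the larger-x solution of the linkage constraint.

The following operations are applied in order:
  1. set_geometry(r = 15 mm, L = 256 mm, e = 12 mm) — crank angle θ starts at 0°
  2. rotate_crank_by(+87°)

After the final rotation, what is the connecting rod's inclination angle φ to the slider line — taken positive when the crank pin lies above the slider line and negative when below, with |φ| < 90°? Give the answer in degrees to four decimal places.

set_geometry: r = 15 mm, L = 256 mm, e = 12 mm; θ ← 0°
rotate_crank_by(+87°): θ ← 0° +87° = 87°
crank pin P = (r cos θ, r sin θ) = (0.785039, 14.979443)
h = r sin θ − e = 14.979443 − 12 = 2.979443
sin φ = h / L = 2.979443 / 256 = 0.01163845
φ = arcsin(0.01163845) = 0.666849°

0.6668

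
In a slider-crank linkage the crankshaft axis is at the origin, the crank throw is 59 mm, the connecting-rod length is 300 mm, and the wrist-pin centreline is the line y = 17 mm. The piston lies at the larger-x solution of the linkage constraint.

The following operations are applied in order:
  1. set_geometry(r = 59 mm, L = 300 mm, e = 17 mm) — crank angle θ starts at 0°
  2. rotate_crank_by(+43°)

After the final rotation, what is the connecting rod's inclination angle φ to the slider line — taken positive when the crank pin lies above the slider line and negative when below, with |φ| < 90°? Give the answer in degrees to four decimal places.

4.4426

set_geometry: r = 59 mm, L = 300 mm, e = 17 mm; θ ← 0°
rotate_crank_by(+43°): θ ← 0° +43° = 43°
crank pin P = (r cos θ, r sin θ) = (43.149868, 40.237903)
h = r sin θ − e = 40.237903 − 17 = 23.237903
sin φ = h / L = 23.237903 / 300 = 0.07745968
φ = arcsin(0.07745968) = 4.442563°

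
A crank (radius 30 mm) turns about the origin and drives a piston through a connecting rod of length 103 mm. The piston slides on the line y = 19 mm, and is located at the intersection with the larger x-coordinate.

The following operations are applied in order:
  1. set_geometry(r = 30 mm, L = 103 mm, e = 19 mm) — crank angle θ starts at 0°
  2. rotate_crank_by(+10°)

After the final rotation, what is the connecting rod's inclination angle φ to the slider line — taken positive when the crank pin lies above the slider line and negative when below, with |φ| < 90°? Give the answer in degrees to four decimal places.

set_geometry: r = 30 mm, L = 103 mm, e = 19 mm; θ ← 0°
rotate_crank_by(+10°): θ ← 0° +10° = 10°
crank pin P = (r cos θ, r sin θ) = (29.544233, 5.209445)
h = r sin θ − e = 5.209445 − 19 = -13.790555
sin φ = h / L = -13.790555 / 103 = -0.13388888
φ = arcsin(-0.13388888) = -7.694374°

-7.6944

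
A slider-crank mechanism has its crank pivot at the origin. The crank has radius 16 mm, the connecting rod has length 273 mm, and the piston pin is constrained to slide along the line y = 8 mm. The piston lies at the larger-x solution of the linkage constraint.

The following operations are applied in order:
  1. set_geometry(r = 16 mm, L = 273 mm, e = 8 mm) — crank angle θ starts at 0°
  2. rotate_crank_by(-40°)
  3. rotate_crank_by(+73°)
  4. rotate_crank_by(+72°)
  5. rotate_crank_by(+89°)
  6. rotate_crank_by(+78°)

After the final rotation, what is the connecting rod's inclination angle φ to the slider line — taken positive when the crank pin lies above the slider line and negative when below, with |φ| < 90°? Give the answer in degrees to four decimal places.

set_geometry: r = 16 mm, L = 273 mm, e = 8 mm; θ ← 0°
rotate_crank_by(-40°): θ ← 0° -40° = -40°
rotate_crank_by(+73°): θ ← -40° +73° = 33°
rotate_crank_by(+72°): θ ← 33° +72° = 105°
rotate_crank_by(+89°): θ ← 105° +89° = 194°
rotate_crank_by(+78°): θ ← 194° +78° = 272°
crank pin P = (r cos θ, r sin θ) = (0.558392, -15.990253)
h = r sin θ − e = -15.990253 − 8 = -23.990253
sin φ = h / L = -23.990253 / 273 = -0.08787639
φ = arcsin(-0.08787639) = -5.041449°

-5.0414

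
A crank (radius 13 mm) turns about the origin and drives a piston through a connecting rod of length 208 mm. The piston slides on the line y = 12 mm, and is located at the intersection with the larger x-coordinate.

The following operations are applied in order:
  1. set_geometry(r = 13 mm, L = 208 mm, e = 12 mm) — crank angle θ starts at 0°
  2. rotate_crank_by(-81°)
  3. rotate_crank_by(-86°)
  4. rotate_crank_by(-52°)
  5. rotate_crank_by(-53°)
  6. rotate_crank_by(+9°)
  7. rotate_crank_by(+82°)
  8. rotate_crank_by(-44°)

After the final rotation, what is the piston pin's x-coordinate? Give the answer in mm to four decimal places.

set_geometry: r = 13 mm, L = 208 mm, e = 12 mm; θ ← 0°
rotate_crank_by(-81°): θ ← 0° -81° = -81°
rotate_crank_by(-86°): θ ← -81° -86° = -167°
rotate_crank_by(-52°): θ ← -167° -52° = -219°
rotate_crank_by(-53°): θ ← -219° -53° = -272°
rotate_crank_by(+9°): θ ← -272° +9° = -263°
rotate_crank_by(+82°): θ ← -263° +82° = -181°
rotate_crank_by(-44°): θ ← -181° -44° = -225°
crank pin P = (r cos θ, r sin θ) = (-9.192388, 9.192388)
h = r sin θ − e = 9.192388 − 12 = -2.807612
x = r cos θ + √(L² − h²) = -9.192388 + √(43264.0 − 7.8827) = -9.192388 + 207.981050 = 198.788662

198.7887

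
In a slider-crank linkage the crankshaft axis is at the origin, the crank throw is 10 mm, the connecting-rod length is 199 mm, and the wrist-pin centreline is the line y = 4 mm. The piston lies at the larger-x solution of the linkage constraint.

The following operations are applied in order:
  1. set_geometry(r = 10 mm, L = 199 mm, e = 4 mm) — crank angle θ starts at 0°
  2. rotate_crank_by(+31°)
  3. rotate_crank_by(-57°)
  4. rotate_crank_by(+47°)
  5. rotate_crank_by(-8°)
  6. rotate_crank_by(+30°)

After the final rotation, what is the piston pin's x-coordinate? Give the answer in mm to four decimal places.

206.2936

set_geometry: r = 10 mm, L = 199 mm, e = 4 mm; θ ← 0°
rotate_crank_by(+31°): θ ← 0° +31° = 31°
rotate_crank_by(-57°): θ ← 31° -57° = -26°
rotate_crank_by(+47°): θ ← -26° +47° = 21°
rotate_crank_by(-8°): θ ← 21° -8° = 13°
rotate_crank_by(+30°): θ ← 13° +30° = 43°
crank pin P = (r cos θ, r sin θ) = (7.313537, 6.819984)
h = r sin θ − e = 6.819984 − 4 = 2.819984
x = r cos θ + √(L² − h²) = 7.313537 + √(39601.0 − 7.9523) = 7.313537 + 198.980018 = 206.293555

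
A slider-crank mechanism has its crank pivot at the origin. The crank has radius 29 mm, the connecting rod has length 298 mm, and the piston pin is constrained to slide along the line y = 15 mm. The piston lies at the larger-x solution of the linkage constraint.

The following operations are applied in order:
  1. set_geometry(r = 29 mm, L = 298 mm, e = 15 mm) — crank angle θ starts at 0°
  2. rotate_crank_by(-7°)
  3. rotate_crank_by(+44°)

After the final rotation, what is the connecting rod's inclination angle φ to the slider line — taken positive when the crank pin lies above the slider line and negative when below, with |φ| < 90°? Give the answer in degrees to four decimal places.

0.4716

set_geometry: r = 29 mm, L = 298 mm, e = 15 mm; θ ← 0°
rotate_crank_by(-7°): θ ← 0° -7° = -7°
rotate_crank_by(+44°): θ ← -7° +44° = 37°
crank pin P = (r cos θ, r sin θ) = (23.160430, 17.452636)
h = r sin θ − e = 17.452636 − 15 = 2.452636
sin φ = h / L = 2.452636 / 298 = 0.00823032
φ = arcsin(0.00823032) = 0.471568°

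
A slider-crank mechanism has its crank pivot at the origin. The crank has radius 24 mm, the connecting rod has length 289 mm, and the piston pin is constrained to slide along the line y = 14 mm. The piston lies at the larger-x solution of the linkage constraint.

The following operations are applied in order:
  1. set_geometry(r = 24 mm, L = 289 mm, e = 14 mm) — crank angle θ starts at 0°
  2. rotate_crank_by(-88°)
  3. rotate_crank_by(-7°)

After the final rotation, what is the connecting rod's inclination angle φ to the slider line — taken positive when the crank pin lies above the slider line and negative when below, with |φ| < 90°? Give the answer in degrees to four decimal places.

-7.5373

set_geometry: r = 24 mm, L = 289 mm, e = 14 mm; θ ← 0°
rotate_crank_by(-88°): θ ← 0° -88° = -88°
rotate_crank_by(-7°): θ ← -88° -7° = -95°
crank pin P = (r cos θ, r sin θ) = (-2.091738, -23.908673)
h = r sin θ − e = -23.908673 − 14 = -37.908673
sin φ = h / L = -37.908673 / 289 = -0.13117188
φ = arcsin(-0.13117188) = -7.537316°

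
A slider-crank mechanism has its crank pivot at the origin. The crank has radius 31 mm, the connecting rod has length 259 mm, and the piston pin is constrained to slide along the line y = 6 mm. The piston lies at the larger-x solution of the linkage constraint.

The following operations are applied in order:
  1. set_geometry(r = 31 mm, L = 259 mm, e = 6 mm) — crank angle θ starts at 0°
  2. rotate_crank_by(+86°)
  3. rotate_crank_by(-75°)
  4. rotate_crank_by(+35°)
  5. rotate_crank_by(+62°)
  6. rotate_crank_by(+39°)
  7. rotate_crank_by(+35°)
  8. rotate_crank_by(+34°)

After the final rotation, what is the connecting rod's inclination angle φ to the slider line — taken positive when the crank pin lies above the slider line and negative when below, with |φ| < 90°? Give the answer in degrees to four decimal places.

set_geometry: r = 31 mm, L = 259 mm, e = 6 mm; θ ← 0°
rotate_crank_by(+86°): θ ← 0° +86° = 86°
rotate_crank_by(-75°): θ ← 86° -75° = 11°
rotate_crank_by(+35°): θ ← 11° +35° = 46°
rotate_crank_by(+62°): θ ← 46° +62° = 108°
rotate_crank_by(+39°): θ ← 108° +39° = 147°
rotate_crank_by(+35°): θ ← 147° +35° = 182°
rotate_crank_by(+34°): θ ← 182° +34° = 216°
crank pin P = (r cos θ, r sin θ) = (-25.079527, -18.221343)
h = r sin θ − e = -18.221343 − 6 = -24.221343
sin φ = h / L = -24.221343 / 259 = -0.09351870
φ = arcsin(-0.09351870) = -5.366068°

-5.3661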